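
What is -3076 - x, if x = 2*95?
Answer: -3266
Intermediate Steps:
x = 190
-3076 - x = -3076 - 1*190 = -3076 - 190 = -3266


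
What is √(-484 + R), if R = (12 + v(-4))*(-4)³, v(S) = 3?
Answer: 38*I ≈ 38.0*I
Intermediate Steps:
R = -960 (R = (12 + 3)*(-4)³ = 15*(-64) = -960)
√(-484 + R) = √(-484 - 960) = √(-1444) = 38*I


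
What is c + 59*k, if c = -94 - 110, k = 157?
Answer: 9059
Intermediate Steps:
c = -204
c + 59*k = -204 + 59*157 = -204 + 9263 = 9059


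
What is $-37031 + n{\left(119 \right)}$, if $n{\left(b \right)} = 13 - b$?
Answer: $-37137$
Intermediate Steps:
$-37031 + n{\left(119 \right)} = -37031 + \left(13 - 119\right) = -37031 - 106 = -37137$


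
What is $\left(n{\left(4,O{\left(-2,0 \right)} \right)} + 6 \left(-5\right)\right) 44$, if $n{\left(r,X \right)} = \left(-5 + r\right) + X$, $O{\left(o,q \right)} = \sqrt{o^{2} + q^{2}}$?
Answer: $-1276$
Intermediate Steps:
$n{\left(r,X \right)} = -5 + X + r$
$\left(n{\left(4,O{\left(-2,0 \right)} \right)} + 6 \left(-5\right)\right) 44 = \left(\left(-5 + \sqrt{\left(-2\right)^{2} + 0^{2}} + 4\right) + 6 \left(-5\right)\right) 44 = \left(\left(-5 + \sqrt{4 + 0} + 4\right) - 30\right) 44 = \left(\left(-5 + \sqrt{4} + 4\right) - 30\right) 44 = \left(\left(-5 + 2 + 4\right) - 30\right) 44 = \left(1 - 30\right) 44 = \left(-29\right) 44 = -1276$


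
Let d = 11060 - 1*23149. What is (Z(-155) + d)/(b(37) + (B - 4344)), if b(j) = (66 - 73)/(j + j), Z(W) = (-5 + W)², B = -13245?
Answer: -999814/1301593 ≈ -0.76815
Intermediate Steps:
b(j) = -7/(2*j) (b(j) = -7*1/(2*j) = -7/(2*j))
d = -12089 (d = 11060 - 23149 = -12089)
(Z(-155) + d)/(b(37) + (B - 4344)) = ((-5 - 155)² - 12089)/(-7/2/37 + (-13245 - 4344)) = ((-160)² - 12089)/(-7/2*1/37 - 17589) = (25600 - 12089)/(-7/74 - 17589) = 13511/(-1301593/74) = 13511*(-74/1301593) = -999814/1301593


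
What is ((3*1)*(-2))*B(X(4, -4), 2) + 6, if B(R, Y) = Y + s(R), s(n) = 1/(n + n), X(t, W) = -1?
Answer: -3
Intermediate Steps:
s(n) = 1/(2*n)
B(R, Y) = Y + 1/(2*R)
((3*1)*(-2))*B(X(4, -4), 2) + 6 = ((3*1)*(-2))*(2 + (½)/(-1)) + 6 = (3*(-2))*(2 + (½)*(-1)) + 6 = -6*(2 - ½) + 6 = -6*3/2 + 6 = -9 + 6 = -3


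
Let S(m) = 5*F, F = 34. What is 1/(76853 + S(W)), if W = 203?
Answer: 1/77023 ≈ 1.2983e-5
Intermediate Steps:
S(m) = 170 (S(m) = 5*34 = 170)
1/(76853 + S(W)) = 1/(76853 + 170) = 1/77023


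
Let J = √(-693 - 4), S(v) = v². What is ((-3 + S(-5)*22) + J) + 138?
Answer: 685 + I*√697 ≈ 685.0 + 26.401*I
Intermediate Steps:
J = I*√697 (J = √(-697) = I*√697 ≈ 26.401*I)
((-3 + S(-5)*22) + J) + 138 = ((-3 + (-5)²*22) + I*√697) + 138 = ((-3 + 25*22) + I*√697) + 138 = ((-3 + 550) + I*√697) + 138 = (547 + I*√697) + 138 = 685 + I*√697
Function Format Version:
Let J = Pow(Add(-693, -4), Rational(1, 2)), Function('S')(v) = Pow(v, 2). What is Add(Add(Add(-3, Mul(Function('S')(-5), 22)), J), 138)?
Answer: Add(685, Mul(I, Pow(697, Rational(1, 2)))) ≈ Add(685.00, Mul(26.401, I))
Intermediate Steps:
J = Mul(I, Pow(697, Rational(1, 2))) (J = Pow(-697, Rational(1, 2)) = Mul(I, Pow(697, Rational(1, 2))) ≈ Mul(26.401, I))
Add(Add(Add(-3, Mul(Function('S')(-5), 22)), J), 138) = Add(Add(Add(-3, Mul(Pow(-5, 2), 22)), Mul(I, Pow(697, Rational(1, 2)))), 138) = Add(Add(Add(-3, Mul(25, 22)), Mul(I, Pow(697, Rational(1, 2)))), 138) = Add(Add(Add(-3, 550), Mul(I, Pow(697, Rational(1, 2)))), 138) = Add(Add(547, Mul(I, Pow(697, Rational(1, 2)))), 138) = Add(685, Mul(I, Pow(697, Rational(1, 2))))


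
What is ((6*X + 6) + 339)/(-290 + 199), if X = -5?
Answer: -45/13 ≈ -3.4615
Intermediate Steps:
((6*X + 6) + 339)/(-290 + 199) = ((6*(-5) + 6) + 339)/(-290 + 199) = ((-30 + 6) + 339)/(-91) = (-24 + 339)*(-1/91) = 315*(-1/91) = -45/13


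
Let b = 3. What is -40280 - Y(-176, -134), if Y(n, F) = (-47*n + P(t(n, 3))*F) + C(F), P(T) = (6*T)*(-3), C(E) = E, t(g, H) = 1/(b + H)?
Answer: -48820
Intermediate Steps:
t(g, H) = 1/(3 + H)
P(T) = -18*T
Y(n, F) = -47*n - 2*F (Y(n, F) = (-47*n + (-18/(3 + 3))*F) + F = (-47*n + (-18/6)*F) + F = (-47*n + (-18*⅙)*F) + F = (-47*n - 3*F) + F = -47*n - 2*F)
-40280 - Y(-176, -134) = -40280 - (-47*(-176) - 2*(-134)) = -40280 - (8272 + 268) = -40280 - 1*8540 = -40280 - 8540 = -48820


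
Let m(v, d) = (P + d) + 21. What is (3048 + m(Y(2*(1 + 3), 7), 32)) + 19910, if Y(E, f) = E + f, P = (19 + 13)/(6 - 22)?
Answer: 23009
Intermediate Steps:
P = -2 (P = 32/(-16) = 32*(-1/16) = -2)
m(v, d) = 19 + d (m(v, d) = (-2 + d) + 21 = 19 + d)
(3048 + m(Y(2*(1 + 3), 7), 32)) + 19910 = (3048 + (19 + 32)) + 19910 = (3048 + 51) + 19910 = 3099 + 19910 = 23009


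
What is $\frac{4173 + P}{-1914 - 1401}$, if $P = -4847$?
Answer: $\frac{674}{3315} \approx 0.20332$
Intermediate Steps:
$\frac{4173 + P}{-1914 - 1401} = \frac{4173 - 4847}{-1914 - 1401} = - \frac{674}{-1914 - 1401} = - \frac{674}{-3315} = \left(-674\right) \left(- \frac{1}{3315}\right) = \frac{674}{3315}$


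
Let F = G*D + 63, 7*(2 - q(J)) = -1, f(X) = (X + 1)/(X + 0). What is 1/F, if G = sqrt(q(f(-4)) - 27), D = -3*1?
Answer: 49/3261 + I*sqrt(1218)/9783 ≈ 0.015026 + 0.0035674*I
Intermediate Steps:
D = -3
f(X) = (1 + X)/X
q(J) = 15/7 (q(J) = 2 - 1/7*(-1) = 2 + 1/7 = 15/7)
G = I*sqrt(1218)/7 (G = sqrt(15/7 - 27) = sqrt(-174/7) = I*sqrt(1218)/7 ≈ 4.9857*I)
F = 63 - 3*I*sqrt(1218)/7 (F = (I*sqrt(1218)/7)*(-3) + 63 = -3*I*sqrt(1218)/7 + 63 = 63 - 3*I*sqrt(1218)/7 ≈ 63.0 - 14.957*I)
1/F = 1/(63 - 3*I*sqrt(1218)/7)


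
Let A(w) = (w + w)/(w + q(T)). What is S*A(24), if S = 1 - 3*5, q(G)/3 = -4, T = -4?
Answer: -56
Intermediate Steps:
q(G) = -12 (q(G) = 3*(-4) = -12)
S = -14 (S = 1 - 15 = -14)
A(w) = 2*w/(-12 + w) (A(w) = (w + w)/(w - 12) = (2*w)/(-12 + w) = 2*w/(-12 + w))
S*A(24) = -28*24/(-12 + 24) = -28*24/12 = -14*4 = -56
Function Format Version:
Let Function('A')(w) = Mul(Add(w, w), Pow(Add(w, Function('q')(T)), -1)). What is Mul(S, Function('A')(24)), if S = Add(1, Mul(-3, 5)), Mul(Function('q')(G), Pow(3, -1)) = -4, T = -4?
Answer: -56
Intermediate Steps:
Function('q')(G) = -12 (Function('q')(G) = Mul(3, -4) = -12)
S = -14 (S = Add(1, -15) = -14)
Function('A')(w) = Mul(2, w, Pow(Add(-12, w), -1)) (Function('A')(w) = Mul(Add(w, w), Pow(Add(w, -12), -1)) = Mul(Mul(2, w), Pow(Add(-12, w), -1)) = Mul(2, w, Pow(Add(-12, w), -1)))
Mul(S, Function('A')(24)) = Mul(-14, Mul(2, 24, Pow(Add(-12, 24), -1))) = Mul(-14, Mul(2, 24, Pow(12, -1))) = Mul(-14, Mul(2, 24, Rational(1, 12))) = Mul(-14, 4) = -56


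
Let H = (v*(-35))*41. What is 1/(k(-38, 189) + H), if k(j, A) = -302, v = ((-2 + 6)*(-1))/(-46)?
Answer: -23/9816 ≈ -0.0023431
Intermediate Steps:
v = 2/23 (v = (4*(-1))*(-1/46) = -4*(-1/46) = 2/23 ≈ 0.086957)
H = -2870/23 (H = ((2/23)*(-35))*41 = -70/23*41 = -2870/23 ≈ -124.78)
1/(k(-38, 189) + H) = 1/(-302 - 2870/23) = 1/(-9816/23) = -23/9816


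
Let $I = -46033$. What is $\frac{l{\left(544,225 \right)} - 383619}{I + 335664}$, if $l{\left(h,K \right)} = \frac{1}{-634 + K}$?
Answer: $- \frac{156900172}{118459079} \approx -1.3245$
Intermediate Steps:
$\frac{l{\left(544,225 \right)} - 383619}{I + 335664} = \frac{\frac{1}{-634 + 225} - 383619}{-46033 + 335664} = \frac{\frac{1}{-409} - 383619}{289631} = \left(- \frac{1}{409} - 383619\right) \frac{1}{289631} = \left(- \frac{156900172}{409}\right) \frac{1}{289631} = - \frac{156900172}{118459079}$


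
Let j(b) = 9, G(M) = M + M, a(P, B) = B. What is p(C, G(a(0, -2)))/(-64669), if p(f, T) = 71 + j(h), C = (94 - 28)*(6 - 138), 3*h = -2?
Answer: -80/64669 ≈ -0.0012371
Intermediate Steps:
h = -2/3 (h = (1/3)*(-2) = -2/3 ≈ -0.66667)
C = -8712 (C = 66*(-132) = -8712)
G(M) = 2*M
p(f, T) = 80 (p(f, T) = 71 + 9 = 80)
p(C, G(a(0, -2)))/(-64669) = 80/(-64669) = 80*(-1/64669) = -80/64669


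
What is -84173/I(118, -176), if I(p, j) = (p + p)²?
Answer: -84173/55696 ≈ -1.5113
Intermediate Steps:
I(p, j) = 4*p² (I(p, j) = (2*p)² = 4*p²)
-84173/I(118, -176) = -84173/(4*118²) = -84173/(4*13924) = -84173/55696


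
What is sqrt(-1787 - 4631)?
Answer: I*sqrt(6418) ≈ 80.112*I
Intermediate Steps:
sqrt(-1787 - 4631) = sqrt(-6418) = I*sqrt(6418)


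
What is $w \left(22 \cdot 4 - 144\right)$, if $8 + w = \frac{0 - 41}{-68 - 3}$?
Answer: $\frac{29512}{71} \approx 415.66$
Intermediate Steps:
$w = - \frac{527}{71}$ ($w = -8 + \frac{0 - 41}{-68 - 3} = -8 - \frac{41}{-71} = -8 - - \frac{41}{71} = -8 + \frac{41}{71} = - \frac{527}{71} \approx -7.4225$)
$w \left(22 \cdot 4 - 144\right) = - \frac{527 \left(22 \cdot 4 - 144\right)}{71} = - \frac{527 \left(88 - 144\right)}{71} = \left(- \frac{527}{71}\right) \left(-56\right) = \frac{29512}{71}$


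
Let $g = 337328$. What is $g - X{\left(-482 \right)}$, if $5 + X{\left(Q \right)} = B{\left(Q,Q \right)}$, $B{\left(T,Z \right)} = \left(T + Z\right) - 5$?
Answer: $338302$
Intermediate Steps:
$B{\left(T,Z \right)} = -5 + T + Z$
$X{\left(Q \right)} = -10 + 2 Q$ ($X{\left(Q \right)} = -5 + \left(-5 + Q + Q\right) = -5 + \left(-5 + 2 Q\right) = -10 + 2 Q$)
$g - X{\left(-482 \right)} = 337328 - \left(-10 + 2 \left(-482\right)\right) = 337328 - \left(-10 - 964\right) = 337328 - -974 = 337328 + 974 = 338302$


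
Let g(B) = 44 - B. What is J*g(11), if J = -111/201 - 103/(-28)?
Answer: 193545/1876 ≈ 103.17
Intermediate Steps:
J = 5865/1876 (J = -111*1/201 - 103*(-1/28) = -37/67 + 103/28 = 5865/1876 ≈ 3.1263)
J*g(11) = 5865*(44 - 1*11)/1876 = 5865*(44 - 11)/1876 = (5865/1876)*33 = 193545/1876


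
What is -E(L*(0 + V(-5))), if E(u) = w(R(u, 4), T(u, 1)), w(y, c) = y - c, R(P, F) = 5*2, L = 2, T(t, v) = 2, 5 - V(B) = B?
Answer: -8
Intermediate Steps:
V(B) = 5 - B
R(P, F) = 10
E(u) = 8 (E(u) = 10 - 1*2 = 10 - 2 = 8)
-E(L*(0 + V(-5))) = -1*8 = -8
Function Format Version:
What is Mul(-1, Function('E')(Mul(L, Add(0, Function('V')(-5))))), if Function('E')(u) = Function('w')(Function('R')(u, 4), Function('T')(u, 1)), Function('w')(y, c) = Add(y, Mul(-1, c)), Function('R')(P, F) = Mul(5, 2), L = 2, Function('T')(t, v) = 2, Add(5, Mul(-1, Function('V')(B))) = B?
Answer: -8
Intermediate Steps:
Function('V')(B) = Add(5, Mul(-1, B))
Function('R')(P, F) = 10
Function('E')(u) = 8 (Function('E')(u) = Add(10, Mul(-1, 2)) = Add(10, -2) = 8)
Mul(-1, Function('E')(Mul(L, Add(0, Function('V')(-5))))) = Mul(-1, 8) = -8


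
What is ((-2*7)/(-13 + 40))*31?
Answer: -434/27 ≈ -16.074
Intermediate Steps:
((-2*7)/(-13 + 40))*31 = (-14/27)*31 = ((1/27)*(-14))*31 = -14/27*31 = -434/27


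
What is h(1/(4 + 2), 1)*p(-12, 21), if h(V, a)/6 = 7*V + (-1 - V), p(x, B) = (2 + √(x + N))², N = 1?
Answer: 0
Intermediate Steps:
p(x, B) = (2 + √(1 + x))² (p(x, B) = (2 + √(x + 1))² = (2 + √(1 + x))²)
h(V, a) = -6 + 36*V (h(V, a) = 6*(7*V + (-1 - V)) = 6*(-1 + 6*V) = -6 + 36*V)
h(1/(4 + 2), 1)*p(-12, 21) = (-6 + 36/(4 + 2))*(2 + √(1 - 12))² = (-6 + 36/6)*(2 + √(-11))² = (-6 + 36*(⅙))*(2 + I*√11)² = (-6 + 6)*(2 + I*√11)² = 0*(2 + I*√11)² = 0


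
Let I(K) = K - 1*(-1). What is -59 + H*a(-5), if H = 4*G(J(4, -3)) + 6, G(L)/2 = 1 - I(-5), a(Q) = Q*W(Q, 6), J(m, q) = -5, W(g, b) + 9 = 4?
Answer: 1091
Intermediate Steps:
W(g, b) = -5 (W(g, b) = -9 + 4 = -5)
I(K) = 1 + K (I(K) = K + 1 = 1 + K)
a(Q) = -5*Q (a(Q) = Q*(-5) = -5*Q)
G(L) = 10 (G(L) = 2*(1 - (1 - 5)) = 2*(1 - 1*(-4)) = 2*(1 + 4) = 2*5 = 10)
H = 46 (H = 4*10 + 6 = 40 + 6 = 46)
-59 + H*a(-5) = -59 + 46*(-5*(-5)) = -59 + 46*25 = -59 + 1150 = 1091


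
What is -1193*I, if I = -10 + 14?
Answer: -4772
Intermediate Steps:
I = 4
-1193*I = -1193*4 = -4772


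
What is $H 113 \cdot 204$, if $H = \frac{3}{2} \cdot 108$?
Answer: $3734424$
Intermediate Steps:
$H = 162$ ($H = 3 \cdot \frac{1}{2} \cdot 108 = \frac{3}{2} \cdot 108 = 162$)
$H 113 \cdot 204 = 162 \cdot 113 \cdot 204 = 18306 \cdot 204 = 3734424$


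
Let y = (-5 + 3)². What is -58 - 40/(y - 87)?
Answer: -4774/83 ≈ -57.518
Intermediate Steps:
y = 4 (y = (-2)² = 4)
-58 - 40/(y - 87) = -58 - 40/(4 - 87) = -58 - 40/(-83) = -58 - 1/83*(-40) = -58 + 40/83 = -4774/83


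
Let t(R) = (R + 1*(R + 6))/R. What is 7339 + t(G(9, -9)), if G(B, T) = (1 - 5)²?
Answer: 58731/8 ≈ 7341.4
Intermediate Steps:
G(B, T) = 16 (G(B, T) = (-4)² = 16)
t(R) = (6 + 2*R)/R (t(R) = (R + 1*(6 + R))/R = (R + (6 + R))/R = (6 + 2*R)/R)
7339 + t(G(9, -9)) = 7339 + (2 + 6/16) = 7339 + (2 + 6*(1/16)) = 7339 + (2 + 3/8) = 7339 + 19/8 = 58731/8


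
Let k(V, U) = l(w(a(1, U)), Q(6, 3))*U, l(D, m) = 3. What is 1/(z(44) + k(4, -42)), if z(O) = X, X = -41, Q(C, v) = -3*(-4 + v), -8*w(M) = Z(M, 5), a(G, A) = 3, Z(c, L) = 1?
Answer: -1/167 ≈ -0.0059880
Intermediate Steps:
w(M) = -1/8 (w(M) = -1/8*1 = -1/8)
Q(C, v) = 12 - 3*v
z(O) = -41
k(V, U) = 3*U
1/(z(44) + k(4, -42)) = 1/(-41 + 3*(-42)) = 1/(-41 - 126) = 1/(-167) = -1/167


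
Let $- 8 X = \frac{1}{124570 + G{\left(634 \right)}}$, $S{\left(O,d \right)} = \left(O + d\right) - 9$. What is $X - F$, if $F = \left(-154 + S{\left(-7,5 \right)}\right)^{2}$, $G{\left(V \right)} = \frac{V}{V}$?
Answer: $- \frac{27131563801}{996568} \approx -27225.0$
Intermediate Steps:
$S{\left(O,d \right)} = -9 + O + d$
$G{\left(V \right)} = 1$
$F = 27225$ ($F = \left(-154 - 11\right)^{2} = \left(-165\right)^{2} = 27225$)
$X = - \frac{1}{996568}$ ($X = - \frac{1}{8 \left(124570 + 1\right)} = - \frac{1}{8 \cdot 124571} = \left(- \frac{1}{8}\right) \frac{1}{124571} = - \frac{1}{996568} \approx -1.0034 \cdot 10^{-6}$)
$X - F = - \frac{1}{996568} - 27225 = - \frac{27131563801}{996568}$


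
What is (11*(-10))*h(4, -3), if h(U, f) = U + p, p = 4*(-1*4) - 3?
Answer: 1650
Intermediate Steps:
p = -19 (p = 4*(-4) - 3 = -16 - 3 = -19)
h(U, f) = -19 + U (h(U, f) = U - 19 = -19 + U)
(11*(-10))*h(4, -3) = (11*(-10))*(-19 + 4) = -110*(-15) = 1650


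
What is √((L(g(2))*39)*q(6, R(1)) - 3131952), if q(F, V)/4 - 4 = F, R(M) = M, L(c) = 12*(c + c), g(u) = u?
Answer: 4*I*√191067 ≈ 1748.4*I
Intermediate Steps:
L(c) = 24*c (L(c) = 12*(2*c) = 24*c)
q(F, V) = 16 + 4*F
√((L(g(2))*39)*q(6, R(1)) - 3131952) = √(((24*2)*39)*(16 + 4*6) - 3131952) = √((48*39)*(16 + 24) - 3131952) = √(1872*40 - 3131952) = √(74880 - 3131952) = √(-3057072) = 4*I*√191067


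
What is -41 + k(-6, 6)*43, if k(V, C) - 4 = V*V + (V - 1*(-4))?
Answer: 1593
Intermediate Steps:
k(V, C) = 8 + V + V² (k(V, C) = 4 + (V*V + (V - 1*(-4))) = 4 + (V² + (V + 4)) = 4 + (V² + (4 + V)) = 4 + (4 + V + V²) = 8 + V + V²)
-41 + k(-6, 6)*43 = -41 + (8 - 6 + (-6)²)*43 = -41 + (8 - 6 + 36)*43 = -41 + 38*43 = -41 + 1634 = 1593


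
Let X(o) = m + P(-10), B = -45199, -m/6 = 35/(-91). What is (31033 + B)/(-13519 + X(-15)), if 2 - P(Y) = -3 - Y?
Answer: 30693/29297 ≈ 1.0476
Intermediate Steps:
P(Y) = 5 + Y (P(Y) = 2 - (-3 - Y) = 2 + (3 + Y) = 5 + Y)
m = 30/13 (m = -210/(-91) = -210*(-1)/91 = -6*(-5/13) = 30/13 ≈ 2.3077)
X(o) = -35/13 (X(o) = 30/13 + (5 - 10) = 30/13 - 5 = -35/13)
(31033 + B)/(-13519 + X(-15)) = (31033 - 45199)/(-13519 - 35/13) = -14166/(-175782/13) = -14166*(-13/175782) = 30693/29297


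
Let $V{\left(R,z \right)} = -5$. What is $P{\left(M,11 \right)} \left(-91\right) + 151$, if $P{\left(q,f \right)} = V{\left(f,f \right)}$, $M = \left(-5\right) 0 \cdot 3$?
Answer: $606$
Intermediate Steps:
$M = 0$ ($M = 0 \cdot 3 = 0$)
$P{\left(q,f \right)} = -5$
$P{\left(M,11 \right)} \left(-91\right) + 151 = \left(-5\right) \left(-91\right) + 151 = 455 + 151 = 606$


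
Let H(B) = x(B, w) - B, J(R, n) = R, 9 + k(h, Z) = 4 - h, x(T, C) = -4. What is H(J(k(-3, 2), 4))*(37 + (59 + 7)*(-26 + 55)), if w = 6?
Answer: -3902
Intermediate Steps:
k(h, Z) = -5 - h (k(h, Z) = -9 + (4 - h) = -5 - h)
H(B) = -4 - B
H(J(k(-3, 2), 4))*(37 + (59 + 7)*(-26 + 55)) = (-4 - (-5 - 1*(-3)))*(37 + (59 + 7)*(-26 + 55)) = (-4 - (-5 + 3))*(37 + 66*29) = (-4 - 1*(-2))*(37 + 1914) = (-4 + 2)*1951 = -2*1951 = -3902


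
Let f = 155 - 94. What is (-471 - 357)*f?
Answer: -50508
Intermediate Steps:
f = 61
(-471 - 357)*f = (-471 - 357)*61 = -828*61 = -50508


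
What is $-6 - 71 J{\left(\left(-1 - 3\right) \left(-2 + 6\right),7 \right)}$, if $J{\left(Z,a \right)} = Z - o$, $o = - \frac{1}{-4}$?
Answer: $\frac{4591}{4} \approx 1147.8$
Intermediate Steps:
$o = \frac{1}{4}$ ($o = \left(-1\right) \left(- \frac{1}{4}\right) = \frac{1}{4} \approx 0.25$)
$J{\left(Z,a \right)} = - \frac{1}{4} + Z$ ($J{\left(Z,a \right)} = Z - \frac{1}{4} = - \frac{1}{4} + Z$)
$-6 - 71 J{\left(\left(-1 - 3\right) \left(-2 + 6\right),7 \right)} = -6 - 71 \left(- \frac{1}{4} + \left(-1 - 3\right) \left(-2 + 6\right)\right) = -6 - 71 \left(- \frac{1}{4} - 16\right) = -6 - - \frac{4615}{4} = -6 + \frac{4615}{4} = \frac{4591}{4}$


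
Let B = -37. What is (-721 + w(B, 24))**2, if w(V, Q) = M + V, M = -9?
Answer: 588289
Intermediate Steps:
w(V, Q) = -9 + V
(-721 + w(B, 24))**2 = (-721 + (-9 - 37))**2 = (-721 - 46)**2 = (-767)**2 = 588289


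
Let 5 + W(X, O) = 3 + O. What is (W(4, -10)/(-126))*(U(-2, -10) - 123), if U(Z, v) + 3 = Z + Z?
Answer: -260/21 ≈ -12.381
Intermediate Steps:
U(Z, v) = -3 + 2*Z (U(Z, v) = -3 + (Z + Z) = -3 + 2*Z)
W(X, O) = -2 + O (W(X, O) = -5 + (3 + O) = -2 + O)
(W(4, -10)/(-126))*(U(-2, -10) - 123) = ((-2 - 10)/(-126))*((-3 + 2*(-2)) - 123) = (-12*(-1/126))*((-3 - 4) - 123) = 2*(-7 - 123)/21 = (2/21)*(-130) = -260/21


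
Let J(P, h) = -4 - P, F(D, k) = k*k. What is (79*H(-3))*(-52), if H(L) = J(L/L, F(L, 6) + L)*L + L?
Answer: -49296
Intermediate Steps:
F(D, k) = k**2
H(L) = -4*L (H(L) = (-4 - L/L)*L + L = (-4 - 1*1)*L + L = (-4 - 1)*L + L = -5*L + L = -4*L)
(79*H(-3))*(-52) = (79*(-4*(-3)))*(-52) = (79*12)*(-52) = 948*(-52) = -49296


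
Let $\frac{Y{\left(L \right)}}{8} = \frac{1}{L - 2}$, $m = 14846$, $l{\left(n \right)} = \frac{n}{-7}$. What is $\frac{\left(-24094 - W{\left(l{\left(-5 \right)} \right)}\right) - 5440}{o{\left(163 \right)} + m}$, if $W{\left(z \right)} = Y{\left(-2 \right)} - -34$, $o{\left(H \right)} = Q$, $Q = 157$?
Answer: $- \frac{29566}{15003} \approx -1.9707$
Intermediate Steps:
$l{\left(n \right)} = - \frac{n}{7}$ ($l{\left(n \right)} = n \left(- \frac{1}{7}\right) = - \frac{n}{7}$)
$o{\left(H \right)} = 157$
$Y{\left(L \right)} = \frac{8}{-2 + L}$ ($Y{\left(L \right)} = \frac{8}{L - 2} = \frac{8}{-2 + L}$)
$W{\left(z \right)} = 32$ ($W{\left(z \right)} = \frac{8}{-2 - 2} - -34 = \frac{8}{-4} + 34 = 8 \left(- \frac{1}{4}\right) + 34 = -2 + 34 = 32$)
$\frac{\left(-24094 - W{\left(l{\left(-5 \right)} \right)}\right) - 5440}{o{\left(163 \right)} + m} = \frac{\left(-24094 - 32\right) - 5440}{157 + 14846} = \frac{\left(-24094 - 32\right) - 5440}{15003} = \left(-24126 - 5440\right) \frac{1}{15003} = \left(-29566\right) \frac{1}{15003} = - \frac{29566}{15003}$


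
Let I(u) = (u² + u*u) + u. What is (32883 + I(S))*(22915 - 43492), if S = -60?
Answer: -823553271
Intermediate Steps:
I(u) = u + 2*u² (I(u) = (u² + u²) + u = 2*u² + u = u + 2*u²)
(32883 + I(S))*(22915 - 43492) = (32883 - 60*(1 + 2*(-60)))*(22915 - 43492) = (32883 - 60*(1 - 120))*(-20577) = (32883 - 60*(-119))*(-20577) = (32883 + 7140)*(-20577) = 40023*(-20577) = -823553271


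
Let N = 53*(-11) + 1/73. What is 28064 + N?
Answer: 2006114/73 ≈ 27481.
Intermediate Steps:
N = -42558/73 (N = -583 + 1/73 = -42558/73 ≈ -582.99)
28064 + N = 28064 - 42558/73 = 2006114/73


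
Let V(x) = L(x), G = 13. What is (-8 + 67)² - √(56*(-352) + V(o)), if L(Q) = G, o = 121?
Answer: 3481 - I*√19699 ≈ 3481.0 - 140.35*I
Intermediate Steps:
L(Q) = 13
V(x) = 13
(-8 + 67)² - √(56*(-352) + V(o)) = (-8 + 67)² - √(56*(-352) + 13) = 59² - √(-19712 + 13) = 3481 - √(-19699) = 3481 - I*√19699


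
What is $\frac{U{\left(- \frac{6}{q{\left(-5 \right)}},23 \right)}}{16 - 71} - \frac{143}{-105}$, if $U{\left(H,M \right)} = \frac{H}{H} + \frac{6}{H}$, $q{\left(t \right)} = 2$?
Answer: $\frac{1594}{1155} \approx 1.3801$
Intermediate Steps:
$U{\left(H,M \right)} = 1 + \frac{6}{H}$
$\frac{U{\left(- \frac{6}{q{\left(-5 \right)}},23 \right)}}{16 - 71} - \frac{143}{-105} = \frac{\frac{1}{\left(-6\right) \frac{1}{2}} \left(6 - \frac{6}{2}\right)}{16 - 71} - \frac{143}{-105} = \frac{\frac{1}{\left(-6\right) \frac{1}{2}} \left(6 - 3\right)}{-55} - - \frac{143}{105} = \frac{6 - 3}{-3} \left(- \frac{1}{55}\right) + \frac{143}{105} = \left(- \frac{1}{3}\right) 3 \left(- \frac{1}{55}\right) + \frac{143}{105} = \left(-1\right) \left(- \frac{1}{55}\right) + \frac{143}{105} = \frac{1}{55} + \frac{143}{105} = \frac{1594}{1155}$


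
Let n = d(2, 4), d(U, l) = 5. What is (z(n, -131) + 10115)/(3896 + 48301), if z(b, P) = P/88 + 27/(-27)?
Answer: 889901/4593336 ≈ 0.19374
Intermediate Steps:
n = 5
z(b, P) = -1 + P/88 (z(b, P) = P*(1/88) + 27*(-1/27) = P/88 - 1 = -1 + P/88)
(z(n, -131) + 10115)/(3896 + 48301) = ((-1 + (1/88)*(-131)) + 10115)/(3896 + 48301) = ((-1 - 131/88) + 10115)/52197 = (-219/88 + 10115)*(1/52197) = (889901/88)*(1/52197) = 889901/4593336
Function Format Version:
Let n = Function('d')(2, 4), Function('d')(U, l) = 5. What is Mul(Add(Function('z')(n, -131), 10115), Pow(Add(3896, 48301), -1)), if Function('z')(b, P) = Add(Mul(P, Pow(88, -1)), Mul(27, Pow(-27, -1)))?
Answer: Rational(889901, 4593336) ≈ 0.19374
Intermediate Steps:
n = 5
Function('z')(b, P) = Add(-1, Mul(Rational(1, 88), P)) (Function('z')(b, P) = Add(Mul(P, Rational(1, 88)), Mul(27, Rational(-1, 27))) = Add(Mul(Rational(1, 88), P), -1) = Add(-1, Mul(Rational(1, 88), P)))
Mul(Add(Function('z')(n, -131), 10115), Pow(Add(3896, 48301), -1)) = Mul(Add(Add(-1, Mul(Rational(1, 88), -131)), 10115), Pow(Add(3896, 48301), -1)) = Mul(Add(Add(-1, Rational(-131, 88)), 10115), Pow(52197, -1)) = Mul(Add(Rational(-219, 88), 10115), Rational(1, 52197)) = Mul(Rational(889901, 88), Rational(1, 52197)) = Rational(889901, 4593336)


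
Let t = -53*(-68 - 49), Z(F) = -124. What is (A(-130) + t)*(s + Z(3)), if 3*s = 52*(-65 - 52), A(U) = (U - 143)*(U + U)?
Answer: -166093512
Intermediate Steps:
A(U) = 2*U*(-143 + U) (A(U) = (-143 + U)*(2*U) = 2*U*(-143 + U))
s = -2028 (s = (52*(-65 - 52))/3 = (52*(-117))/3 = (⅓)*(-6084) = -2028)
t = 6201 (t = -53*(-117) = 6201)
(A(-130) + t)*(s + Z(3)) = (2*(-130)*(-143 - 130) + 6201)*(-2028 - 124) = (2*(-130)*(-273) + 6201)*(-2152) = (70980 + 6201)*(-2152) = 77181*(-2152) = -166093512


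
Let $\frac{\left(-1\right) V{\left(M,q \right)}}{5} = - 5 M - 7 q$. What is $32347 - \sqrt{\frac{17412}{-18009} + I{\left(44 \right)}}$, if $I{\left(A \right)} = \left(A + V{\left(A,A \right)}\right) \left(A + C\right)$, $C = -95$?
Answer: $32347 - \frac{2 i \sqrt{137021886038}}{2001} \approx 32347.0 - 369.98 i$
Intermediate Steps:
$V{\left(M,q \right)} = 25 M + 35 q$ ($V{\left(M,q \right)} = - 5 \left(- 5 M - 7 q\right) = - 5 \left(- 7 q - 5 M\right) = 25 M + 35 q$)
$I{\left(A \right)} = 61 A \left(-95 + A\right)$ ($I{\left(A \right)} = \left(A + \left(25 A + 35 A\right)\right) \left(A - 95\right) = \left(A + 60 A\right) \left(-95 + A\right) = 61 A \left(-95 + A\right)$)
$32347 - \sqrt{\frac{17412}{-18009} + I{\left(44 \right)}} = 32347 - \sqrt{\frac{17412}{-18009} + 61 \cdot 44 \left(-95 + 44\right)} = 32347 - \sqrt{17412 \left(- \frac{1}{18009}\right) + 61 \cdot 44 \left(-51\right)} = 32347 - \sqrt{- \frac{5804}{6003} - 136884} = 32347 - \sqrt{- \frac{821720456}{6003}} = 32347 - \frac{2 i \sqrt{137021886038}}{2001}$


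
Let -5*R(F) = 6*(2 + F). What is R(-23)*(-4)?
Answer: -504/5 ≈ -100.80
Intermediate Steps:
R(F) = -12/5 - 6*F/5 (R(F) = -6*(2 + F)/5 = -(12 + 6*F)/5 = -12/5 - 6*F/5)
R(-23)*(-4) = (-12/5 - 6/5*(-23))*(-4) = (-12/5 + 138/5)*(-4) = (126/5)*(-4) = -504/5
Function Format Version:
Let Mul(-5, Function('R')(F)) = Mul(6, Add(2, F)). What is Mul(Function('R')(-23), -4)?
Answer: Rational(-504, 5) ≈ -100.80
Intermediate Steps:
Function('R')(F) = Add(Rational(-12, 5), Mul(Rational(-6, 5), F)) (Function('R')(F) = Mul(Rational(-1, 5), Mul(6, Add(2, F))) = Mul(Rational(-1, 5), Add(12, Mul(6, F))) = Add(Rational(-12, 5), Mul(Rational(-6, 5), F)))
Mul(Function('R')(-23), -4) = Mul(Add(Rational(-12, 5), Mul(Rational(-6, 5), -23)), -4) = Mul(Add(Rational(-12, 5), Rational(138, 5)), -4) = Mul(Rational(126, 5), -4) = Rational(-504, 5)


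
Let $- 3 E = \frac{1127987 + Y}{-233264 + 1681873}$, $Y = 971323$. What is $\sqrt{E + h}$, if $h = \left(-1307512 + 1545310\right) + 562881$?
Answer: $\frac{19 \sqrt{4654288847665829}}{1448609} \approx 894.81$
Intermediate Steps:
$h = 800679$ ($h = 237798 + 562881 = 800679$)
$E = - \frac{699770}{1448609}$ ($E = - \frac{\left(1127987 + 971323\right) \frac{1}{-233264 + 1681873}}{3} = - \frac{2099310 \cdot \frac{1}{1448609}}{3} = \left(- \frac{1}{3}\right) \frac{2099310}{1448609} = - \frac{699770}{1448609} \approx -0.48306$)
$\sqrt{E + h} = \sqrt{- \frac{699770}{1448609} + 800679} = \sqrt{\frac{1159870105741}{1448609}} = \frac{19 \sqrt{4654288847665829}}{1448609}$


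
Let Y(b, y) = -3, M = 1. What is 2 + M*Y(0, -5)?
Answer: -1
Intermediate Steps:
2 + M*Y(0, -5) = 2 + 1*(-3) = 2 - 3 = -1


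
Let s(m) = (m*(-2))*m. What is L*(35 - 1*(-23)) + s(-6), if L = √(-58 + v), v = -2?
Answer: -72 + 116*I*√15 ≈ -72.0 + 449.27*I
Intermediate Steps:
s(m) = -2*m² (s(m) = (-2*m)*m = -2*m²)
L = 2*I*√15 (L = √(-58 - 2) = √(-60) = 2*I*√15 ≈ 7.746*I)
L*(35 - 1*(-23)) + s(-6) = (2*I*√15)*(35 - 1*(-23)) - 2*(-6)² = (2*I*√15)*(35 + 23) - 2*36 = (2*I*√15)*58 - 72 = 116*I*√15 - 72 = -72 + 116*I*√15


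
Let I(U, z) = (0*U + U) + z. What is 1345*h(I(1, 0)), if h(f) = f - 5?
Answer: -5380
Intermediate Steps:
I(U, z) = U + z (I(U, z) = (0 + U) + z = U + z)
h(f) = -5 + f
1345*h(I(1, 0)) = 1345*(-5 + (1 + 0)) = 1345*(-5 + 1) = 1345*(-4) = -5380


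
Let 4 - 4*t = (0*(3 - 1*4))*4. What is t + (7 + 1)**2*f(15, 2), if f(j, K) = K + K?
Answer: 257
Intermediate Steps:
f(j, K) = 2*K
t = 1 (t = 1 - 0*(3 - 1*4)*4/4 = 1 - 0*(3 - 4)*4/4 = 1 - 0*(-1)*4/4 = 1 - 0*4 = 1 - 1/4*0 = 1 + 0 = 1)
t + (7 + 1)**2*f(15, 2) = 1 + (7 + 1)**2*(2*2) = 1 + 8**2*4 = 1 + 64*4 = 1 + 256 = 257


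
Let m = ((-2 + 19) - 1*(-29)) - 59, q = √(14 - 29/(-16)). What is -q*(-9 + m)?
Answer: 11*√253/2 ≈ 87.483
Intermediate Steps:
q = √253/4 (q = √(14 - 29*(-1/16)) = √(14 + 29/16) = √(253/16) = √253/4 ≈ 3.9765)
m = -13 (m = (17 + 29) - 59 = 46 - 59 = -13)
-q*(-9 + m) = -√253/4*(-9 - 13) = -√253/4*(-22) = -(-11)*√253/2 = 11*√253/2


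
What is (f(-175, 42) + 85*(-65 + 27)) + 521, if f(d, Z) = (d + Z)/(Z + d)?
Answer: -2708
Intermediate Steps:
f(d, Z) = 1 (f(d, Z) = (Z + d)/(Z + d) = 1)
(f(-175, 42) + 85*(-65 + 27)) + 521 = (1 + 85*(-65 + 27)) + 521 = (1 + 85*(-38)) + 521 = (1 - 3230) + 521 = -3229 + 521 = -2708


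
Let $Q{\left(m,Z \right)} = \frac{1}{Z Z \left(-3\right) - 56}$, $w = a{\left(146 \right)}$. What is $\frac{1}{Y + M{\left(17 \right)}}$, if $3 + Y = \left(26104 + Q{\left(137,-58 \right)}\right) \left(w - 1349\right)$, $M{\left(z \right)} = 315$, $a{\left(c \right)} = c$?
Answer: $- \frac{10148}{318675613197} \approx -3.1844 \cdot 10^{-8}$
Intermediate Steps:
$w = 146$
$Q{\left(m,Z \right)} = \frac{1}{-56 - 3 Z^{2}}$ ($Q{\left(m,Z \right)} = \frac{1}{Z^{2} \left(-3\right) - 56} = \frac{1}{- 3 Z^{2} - 56} = \frac{1}{-56 - 3 Z^{2}}$)
$Y = - \frac{318678809817}{10148}$ ($Y = -3 + \left(26104 - \frac{1}{56 + 3 \left(-58\right)^{2}}\right) \left(146 - 1349\right) = -3 + \left(26104 - \frac{1}{56 + 3 \cdot 3364}\right) \left(-1203\right) = -3 + \left(26104 - \frac{1}{56 + 10092}\right) \left(-1203\right) = -3 + \left(26104 - \frac{1}{10148}\right) \left(-1203\right) = -3 + \frac{264903391}{10148} \left(-1203\right) = -3 - \frac{318678779373}{10148} = - \frac{318678809817}{10148} \approx -3.1403 \cdot 10^{7}$)
$\frac{1}{Y + M{\left(17 \right)}} = \frac{1}{- \frac{318678809817}{10148} + 315} = \frac{1}{- \frac{318675613197}{10148}} = - \frac{10148}{318675613197}$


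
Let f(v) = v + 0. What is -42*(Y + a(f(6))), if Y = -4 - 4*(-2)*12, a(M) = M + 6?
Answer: -4368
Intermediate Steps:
f(v) = v
a(M) = 6 + M
Y = 92 (Y = -4 + 8*12 = -4 + 96 = 92)
-42*(Y + a(f(6))) = -42*(92 + (6 + 6)) = -42*(92 + 12) = -42*104 = -4368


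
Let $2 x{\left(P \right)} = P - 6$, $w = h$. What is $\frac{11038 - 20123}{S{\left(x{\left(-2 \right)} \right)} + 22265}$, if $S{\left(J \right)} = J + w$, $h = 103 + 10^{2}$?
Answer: $- \frac{9085}{22464} \approx -0.40442$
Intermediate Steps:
$h = 203$ ($h = 103 + 100 = 203$)
$w = 203$
$x{\left(P \right)} = -3 + \frac{P}{2}$ ($x{\left(P \right)} = \frac{P - 6}{2} = \frac{-6 + P}{2} = -3 + \frac{P}{2}$)
$S{\left(J \right)} = 203 + J$ ($S{\left(J \right)} = J + 203 = 203 + J$)
$\frac{11038 - 20123}{S{\left(x{\left(-2 \right)} \right)} + 22265} = \frac{11038 - 20123}{\left(203 + \left(-3 + \frac{1}{2} \left(-2\right)\right)\right) + 22265} = - \frac{9085}{\left(203 - 4\right) + 22265} = - \frac{9085}{199 + 22265} = - \frac{9085}{22464}$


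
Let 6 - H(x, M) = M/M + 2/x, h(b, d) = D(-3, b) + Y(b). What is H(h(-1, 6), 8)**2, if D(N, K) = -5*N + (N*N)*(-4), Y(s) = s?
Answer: 3136/121 ≈ 25.917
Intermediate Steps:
D(N, K) = -5*N - 4*N**2 (D(N, K) = -5*N + N**2*(-4) = -5*N - 4*N**2)
h(b, d) = -21 + b (h(b, d) = -1*(-3)*(5 + 4*(-3)) + b = -1*(-3)*(5 - 12) + b = -1*(-3)*(-7) + b = -21 + b)
H(x, M) = 5 - 2/x (H(x, M) = 6 - (M/M + 2/x) = 6 - (1 + 2/x) = 6 + (-1 - 2/x) = 5 - 2/x)
H(h(-1, 6), 8)**2 = (5 - 2/(-21 - 1))**2 = (5 - 2/(-22))**2 = (5 - 2*(-1/22))**2 = (5 + 1/11)**2 = (56/11)**2 = 3136/121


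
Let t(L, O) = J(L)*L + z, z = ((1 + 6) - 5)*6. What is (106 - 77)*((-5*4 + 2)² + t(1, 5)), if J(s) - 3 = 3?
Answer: 9918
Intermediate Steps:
J(s) = 6 (J(s) = 3 + 3 = 6)
z = 12 (z = (7 - 5)*6 = 2*6 = 12)
t(L, O) = 12 + 6*L (t(L, O) = 6*L + 12 = 12 + 6*L)
(106 - 77)*((-5*4 + 2)² + t(1, 5)) = (106 - 77)*((-5*4 + 2)² + (12 + 6*1)) = 29*((-20 + 2)² + (12 + 6)) = 29*((-18)² + 18) = 29*(324 + 18) = 29*342 = 9918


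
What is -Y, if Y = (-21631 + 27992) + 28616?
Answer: -34977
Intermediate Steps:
Y = 34977 (Y = 6361 + 28616 = 34977)
-Y = -1*34977 = -34977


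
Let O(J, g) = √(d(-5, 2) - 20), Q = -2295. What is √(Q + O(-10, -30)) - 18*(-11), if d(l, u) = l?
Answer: 198 + √(-2295 + 5*I) ≈ 198.05 + 47.906*I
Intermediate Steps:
O(J, g) = 5*I (O(J, g) = √(-5 - 20) = √(-25) = 5*I)
√(Q + O(-10, -30)) - 18*(-11) = √(-2295 + 5*I) - 18*(-11) = √(-2295 + 5*I) - (-198) = √(-2295 + 5*I) - 1*(-198) = √(-2295 + 5*I) + 198 = 198 + √(-2295 + 5*I)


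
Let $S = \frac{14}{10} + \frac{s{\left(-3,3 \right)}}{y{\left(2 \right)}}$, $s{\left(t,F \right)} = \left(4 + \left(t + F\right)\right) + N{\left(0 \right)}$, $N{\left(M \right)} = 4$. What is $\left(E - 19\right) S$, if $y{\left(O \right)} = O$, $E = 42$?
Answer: $\frac{621}{5} \approx 124.2$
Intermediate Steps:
$s{\left(t,F \right)} = 8 + F + t$ ($s{\left(t,F \right)} = \left(4 + \left(t + F\right)\right) + 4 = \left(4 + \left(F + t\right)\right) + 4 = \left(4 + F + t\right) + 4 = 8 + F + t$)
$S = \frac{27}{5}$ ($S = \frac{14}{10} + \frac{8 + 3 - 3}{2} = 14 \cdot \frac{1}{10} + 8 \cdot \frac{1}{2} = \frac{7}{5} + 4 = \frac{27}{5} \approx 5.4$)
$\left(E - 19\right) S = \left(42 - 19\right) \frac{27}{5} = 23 \cdot \frac{27}{5} = \frac{621}{5}$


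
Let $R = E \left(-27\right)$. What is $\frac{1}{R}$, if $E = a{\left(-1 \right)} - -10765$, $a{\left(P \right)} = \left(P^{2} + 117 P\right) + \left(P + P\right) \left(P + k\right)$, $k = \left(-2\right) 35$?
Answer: $- \frac{1}{291357} \approx -3.4322 \cdot 10^{-6}$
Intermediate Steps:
$k = -70$
$a{\left(P \right)} = P^{2} + 117 P + 2 P \left(-70 + P\right)$ ($a{\left(P \right)} = \left(P^{2} + 117 P\right) + \left(P + P\right) \left(P - 70\right) = \left(P^{2} + 117 P\right) + 2 P \left(-70 + P\right) = P^{2} + 117 P + 2 P \left(-70 + P\right)$)
$E = 10791$ ($E = - (-23 + 3 \left(-1\right)) - -10765 = - (-23 - 3) + 10765 = \left(-1\right) \left(-26\right) + 10765 = 26 + 10765 = 10791$)
$R = -291357$ ($R = 10791 \left(-27\right) = -291357$)
$\frac{1}{R} = \frac{1}{-291357} = - \frac{1}{291357}$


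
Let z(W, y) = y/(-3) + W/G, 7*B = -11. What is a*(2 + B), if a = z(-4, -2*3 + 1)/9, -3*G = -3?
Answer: -⅑ ≈ -0.11111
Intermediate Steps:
B = -11/7 (B = (⅐)*(-11) = -11/7 ≈ -1.5714)
G = 1 (G = -⅓*(-3) = 1)
z(W, y) = W - y/3 (z(W, y) = y/(-3) + W/1 = y*(-⅓) + W*1 = -y/3 + W = W - y/3)
a = -7/27 (a = (-4 - (-2*3 + 1)/3)/9 = (-4 - (-6 + 1)/3)*(⅑) = (-4 - ⅓*(-5))*(⅑) = (-4 + 5/3)*(⅑) = -7/3*⅑ = -7/27 ≈ -0.25926)
a*(2 + B) = -7*(2 - 11/7)/27 = -7/27*3/7 = -⅑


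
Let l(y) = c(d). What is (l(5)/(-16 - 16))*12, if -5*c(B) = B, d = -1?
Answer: -3/40 ≈ -0.075000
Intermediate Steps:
c(B) = -B/5
l(y) = ⅕ (l(y) = -⅕*(-1) = ⅕)
(l(5)/(-16 - 16))*12 = ((⅕)/(-16 - 16))*12 = ((⅕)/(-32))*12 = -1/32*⅕*12 = -1/160*12 = -3/40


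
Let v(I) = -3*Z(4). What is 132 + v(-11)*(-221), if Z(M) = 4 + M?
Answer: 5436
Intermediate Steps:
v(I) = -24 (v(I) = -3*(4 + 4) = -3*8 = -24)
132 + v(-11)*(-221) = 132 - 24*(-221) = 132 + 5304 = 5436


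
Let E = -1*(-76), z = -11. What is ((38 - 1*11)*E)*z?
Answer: -22572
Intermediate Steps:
E = 76
((38 - 1*11)*E)*z = ((38 - 1*11)*76)*(-11) = ((38 - 11)*76)*(-11) = (27*76)*(-11) = 2052*(-11) = -22572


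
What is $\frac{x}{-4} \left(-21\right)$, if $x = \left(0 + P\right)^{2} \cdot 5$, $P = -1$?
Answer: $\frac{105}{4} \approx 26.25$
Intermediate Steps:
$x = 5$ ($x = \left(0 - 1\right)^{2} \cdot 5 = \left(-1\right)^{2} \cdot 5 = 1 \cdot 5 = 5$)
$\frac{x}{-4} \left(-21\right) = \frac{1}{-4} \cdot 5 \left(-21\right) = \left(- \frac{1}{4}\right) 5 \left(-21\right) = \left(- \frac{5}{4}\right) \left(-21\right) = \frac{105}{4}$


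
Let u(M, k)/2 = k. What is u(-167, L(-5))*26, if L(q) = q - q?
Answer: 0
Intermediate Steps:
L(q) = 0
u(M, k) = 2*k
u(-167, L(-5))*26 = (2*0)*26 = 0*26 = 0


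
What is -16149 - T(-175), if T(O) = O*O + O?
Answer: -46599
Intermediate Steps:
T(O) = O + O² (T(O) = O² + O = O + O²)
-16149 - T(-175) = -16149 - (-175)*(1 - 175) = -16149 - (-175)*(-174) = -16149 - 1*30450 = -16149 - 30450 = -46599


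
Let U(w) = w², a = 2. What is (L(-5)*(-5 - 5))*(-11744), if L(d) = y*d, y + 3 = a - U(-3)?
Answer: 5872000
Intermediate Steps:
y = -10 (y = -3 + (2 - 1*(-3)²) = -3 + (2 - 1*9) = -3 + (2 - 9) = -3 - 7 = -10)
L(d) = -10*d
(L(-5)*(-5 - 5))*(-11744) = ((-10*(-5))*(-5 - 5))*(-11744) = (50*(-10))*(-11744) = -500*(-11744) = 5872000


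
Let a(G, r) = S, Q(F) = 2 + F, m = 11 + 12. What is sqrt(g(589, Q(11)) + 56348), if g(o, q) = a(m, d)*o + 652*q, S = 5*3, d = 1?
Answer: sqrt(73659) ≈ 271.40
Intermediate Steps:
m = 23
S = 15
a(G, r) = 15
g(o, q) = 15*o + 652*q
sqrt(g(589, Q(11)) + 56348) = sqrt((15*589 + 652*(2 + 11)) + 56348) = sqrt((8835 + 652*13) + 56348) = sqrt((8835 + 8476) + 56348) = sqrt(17311 + 56348) = sqrt(73659)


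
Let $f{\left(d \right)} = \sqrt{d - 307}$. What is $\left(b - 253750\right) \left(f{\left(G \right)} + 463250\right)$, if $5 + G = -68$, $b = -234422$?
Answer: $-226145679000 - 976344 i \sqrt{95} \approx -2.2615 \cdot 10^{11} - 9.5162 \cdot 10^{6} i$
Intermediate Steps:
$G = -73$ ($G = -5 - 68 = -73$)
$f{\left(d \right)} = \sqrt{-307 + d}$
$\left(b - 253750\right) \left(f{\left(G \right)} + 463250\right) = \left(-234422 - 253750\right) \left(\sqrt{-307 - 73} + 463250\right) = - 488172 \left(\sqrt{-380} + 463250\right) = - 488172 \left(2 i \sqrt{95} + 463250\right) = - 488172 \left(463250 + 2 i \sqrt{95}\right) = -226145679000 - 976344 i \sqrt{95}$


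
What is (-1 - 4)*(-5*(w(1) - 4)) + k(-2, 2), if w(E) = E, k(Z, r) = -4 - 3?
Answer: -82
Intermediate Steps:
k(Z, r) = -7
(-1 - 4)*(-5*(w(1) - 4)) + k(-2, 2) = (-1 - 4)*(-5*(1 - 4)) - 7 = -(-25)*(-3) - 7 = -5*15 - 7 = -75 - 7 = -82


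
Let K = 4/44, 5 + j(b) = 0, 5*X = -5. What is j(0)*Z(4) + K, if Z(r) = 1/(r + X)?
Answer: -52/33 ≈ -1.5758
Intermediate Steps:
X = -1 (X = (⅕)*(-5) = -1)
j(b) = -5 (j(b) = -5 + 0 = -5)
Z(r) = 1/(-1 + r) (Z(r) = 1/(r - 1) = 1/(-1 + r))
K = 1/11 (K = 4*(1/44) = 1/11 ≈ 0.090909)
j(0)*Z(4) + K = -5/(-1 + 4) + 1/11 = -5/3 + 1/11 = -52/33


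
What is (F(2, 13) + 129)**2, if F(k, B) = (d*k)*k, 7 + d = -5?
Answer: 6561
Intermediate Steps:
d = -12 (d = -7 - 5 = -12)
F(k, B) = -12*k**2 (F(k, B) = (-12*k)*k = -12*k**2)
(F(2, 13) + 129)**2 = (-12*2**2 + 129)**2 = (-12*4 + 129)**2 = (-48 + 129)**2 = 81**2 = 6561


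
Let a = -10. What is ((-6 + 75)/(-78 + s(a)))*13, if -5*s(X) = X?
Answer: -897/76 ≈ -11.803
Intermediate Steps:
s(X) = -X/5
((-6 + 75)/(-78 + s(a)))*13 = ((-6 + 75)/(-78 - 1/5*(-10)))*13 = (69/(-78 + 2))*13 = (69/(-76))*13 = (69*(-1/76))*13 = -69/76*13 = -897/76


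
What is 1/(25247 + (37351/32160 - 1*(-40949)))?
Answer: 32160/2128900711 ≈ 1.5106e-5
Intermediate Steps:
1/(25247 + (37351/32160 - 1*(-40949))) = 1/(25247 + (37351*(1/32160) + 40949)) = 1/(25247 + (37351/32160 + 40949)) = 1/(25247 + 1316957191/32160) = 1/(2128900711/32160) = 32160/2128900711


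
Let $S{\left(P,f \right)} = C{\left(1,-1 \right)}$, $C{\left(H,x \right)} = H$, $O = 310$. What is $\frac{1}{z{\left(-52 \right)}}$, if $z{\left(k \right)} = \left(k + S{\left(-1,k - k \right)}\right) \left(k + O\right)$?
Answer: $- \frac{1}{13158} \approx -7.5999 \cdot 10^{-5}$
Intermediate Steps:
$S{\left(P,f \right)} = 1$
$z{\left(k \right)} = \left(1 + k\right) \left(310 + k\right)$ ($z{\left(k \right)} = \left(k + 1\right) \left(k + 310\right) = \left(1 + k\right) \left(310 + k\right)$)
$\frac{1}{z{\left(-52 \right)}} = \frac{1}{310 + \left(-52\right)^{2} + 311 \left(-52\right)} = \frac{1}{310 + 2704 - 16172} = \frac{1}{-13158} = - \frac{1}{13158}$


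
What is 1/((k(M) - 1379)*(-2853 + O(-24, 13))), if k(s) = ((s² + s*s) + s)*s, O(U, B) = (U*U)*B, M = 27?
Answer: 1/179448660 ≈ 5.5726e-9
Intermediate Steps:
O(U, B) = B*U² (O(U, B) = U²*B = B*U²)
k(s) = s*(s + 2*s²) (k(s) = ((s² + s²) + s)*s = (2*s² + s)*s = (s + 2*s²)*s = s*(s + 2*s²))
1/((k(M) - 1379)*(-2853 + O(-24, 13))) = 1/((27²*(1 + 2*27) - 1379)*(-2853 + 13*(-24)²)) = 1/((729*(1 + 54) - 1379)*(-2853 + 13*576)) = 1/((729*55 - 1379)*(-2853 + 7488)) = 1/((40095 - 1379)*4635) = 1/(38716*4635) = 1/179448660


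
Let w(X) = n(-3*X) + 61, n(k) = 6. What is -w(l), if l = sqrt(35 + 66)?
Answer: -67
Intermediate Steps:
l = sqrt(101) ≈ 10.050
w(X) = 67 (w(X) = 6 + 61 = 67)
-w(l) = -1*67 = -67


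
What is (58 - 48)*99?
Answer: 990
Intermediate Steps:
(58 - 48)*99 = 10*99 = 990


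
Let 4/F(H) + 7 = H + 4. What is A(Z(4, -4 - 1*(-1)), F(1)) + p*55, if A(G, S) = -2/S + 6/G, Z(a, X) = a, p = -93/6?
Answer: -850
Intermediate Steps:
p = -31/2 (p = -93*⅙ = -31/2 ≈ -15.500)
F(H) = 4/(-3 + H) (F(H) = 4/(-7 + (H + 4)) = 4/(-7 + (4 + H)) = 4/(-3 + H))
A(Z(4, -4 - 1*(-1)), F(1)) + p*55 = (-2/(4/(-3 + 1)) + 6/4) - 31/2*55 = (-2/(4/(-2)) + 6*(¼)) - 1705/2 = (-2/(4*(-½)) + 3/2) - 1705/2 = (-2/(-2) + 3/2) - 1705/2 = (-2*(-½) + 3/2) - 1705/2 = (1 + 3/2) - 1705/2 = 5/2 - 1705/2 = -850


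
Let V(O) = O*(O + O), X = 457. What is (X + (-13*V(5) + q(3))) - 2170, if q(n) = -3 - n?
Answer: -2369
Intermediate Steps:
V(O) = 2*O² (V(O) = O*(2*O) = 2*O²)
(X + (-13*V(5) + q(3))) - 2170 = (457 + (-26*5² + (-3 - 1*3))) - 2170 = (457 + (-26*25 + (-3 - 3))) - 2170 = (457 + (-13*50 - 6)) - 2170 = (457 + (-650 - 6)) - 2170 = (457 - 656) - 2170 = -199 - 2170 = -2369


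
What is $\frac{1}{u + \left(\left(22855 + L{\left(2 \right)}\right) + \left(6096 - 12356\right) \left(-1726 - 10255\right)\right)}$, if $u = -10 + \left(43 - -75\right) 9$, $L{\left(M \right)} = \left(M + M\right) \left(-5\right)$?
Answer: $\frac{1}{75024947} \approx 1.3329 \cdot 10^{-8}$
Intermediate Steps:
$L{\left(M \right)} = - 10 M$ ($L{\left(M \right)} = 2 M \left(-5\right) = - 10 M$)
$u = 1052$ ($u = -10 + \left(43 + 75\right) 9 = -10 + 118 \cdot 9 = -10 + 1062 = 1052$)
$\frac{1}{u + \left(\left(22855 + L{\left(2 \right)}\right) + \left(6096 - 12356\right) \left(-1726 - 10255\right)\right)} = \frac{1}{1052 + \left(\left(22855 - 20\right) + \left(6096 - 12356\right) \left(-1726 - 10255\right)\right)} = \frac{1}{1052 + \left(\left(22855 - 20\right) - -75001060\right)} = \frac{1}{1052 + \left(22835 + 75001060\right)} = \frac{1}{1052 + 75023895} = \frac{1}{75024947}$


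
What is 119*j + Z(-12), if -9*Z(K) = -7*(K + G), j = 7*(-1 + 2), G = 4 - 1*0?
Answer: 7441/9 ≈ 826.78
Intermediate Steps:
G = 4 (G = 4 + 0 = 4)
j = 7 (j = 7*1 = 7)
Z(K) = 28/9 + 7*K/9 (Z(K) = -(-7)*(K + 4)/9 = -(-7)*(4 + K)/9 = -(-28 - 7*K)/9 = 28/9 + 7*K/9)
119*j + Z(-12) = 119*7 + (28/9 + (7/9)*(-12)) = 833 + (28/9 - 28/3) = 833 - 56/9 = 7441/9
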